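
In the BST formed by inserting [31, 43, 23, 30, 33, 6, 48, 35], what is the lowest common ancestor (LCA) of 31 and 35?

Tree insertion order: [31, 43, 23, 30, 33, 6, 48, 35]
Tree (level-order array): [31, 23, 43, 6, 30, 33, 48, None, None, None, None, None, 35]
In a BST, the LCA of p=31, q=35 is the first node v on the
root-to-leaf path with p <= v <= q (go left if both < v, right if both > v).
Walk from root:
  at 31: 31 <= 31 <= 35, this is the LCA
LCA = 31


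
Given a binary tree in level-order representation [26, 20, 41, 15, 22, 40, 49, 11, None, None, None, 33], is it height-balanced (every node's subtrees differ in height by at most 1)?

Tree (level-order array): [26, 20, 41, 15, 22, 40, 49, 11, None, None, None, 33]
Definition: a tree is height-balanced if, at every node, |h(left) - h(right)| <= 1 (empty subtree has height -1).
Bottom-up per-node check:
  node 11: h_left=-1, h_right=-1, diff=0 [OK], height=0
  node 15: h_left=0, h_right=-1, diff=1 [OK], height=1
  node 22: h_left=-1, h_right=-1, diff=0 [OK], height=0
  node 20: h_left=1, h_right=0, diff=1 [OK], height=2
  node 33: h_left=-1, h_right=-1, diff=0 [OK], height=0
  node 40: h_left=0, h_right=-1, diff=1 [OK], height=1
  node 49: h_left=-1, h_right=-1, diff=0 [OK], height=0
  node 41: h_left=1, h_right=0, diff=1 [OK], height=2
  node 26: h_left=2, h_right=2, diff=0 [OK], height=3
All nodes satisfy the balance condition.
Result: Balanced


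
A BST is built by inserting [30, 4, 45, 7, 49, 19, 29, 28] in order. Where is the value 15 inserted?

Starting tree (level order): [30, 4, 45, None, 7, None, 49, None, 19, None, None, None, 29, 28]
Insertion path: 30 -> 4 -> 7 -> 19
Result: insert 15 as left child of 19
Final tree (level order): [30, 4, 45, None, 7, None, 49, None, 19, None, None, 15, 29, None, None, 28]


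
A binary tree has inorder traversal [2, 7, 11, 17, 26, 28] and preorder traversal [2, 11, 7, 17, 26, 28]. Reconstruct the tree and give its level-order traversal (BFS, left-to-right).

Inorder:  [2, 7, 11, 17, 26, 28]
Preorder: [2, 11, 7, 17, 26, 28]
Algorithm: preorder visits root first, so consume preorder in order;
for each root, split the current inorder slice at that value into
left-subtree inorder and right-subtree inorder, then recurse.
Recursive splits:
  root=2; inorder splits into left=[], right=[7, 11, 17, 26, 28]
  root=11; inorder splits into left=[7], right=[17, 26, 28]
  root=7; inorder splits into left=[], right=[]
  root=17; inorder splits into left=[], right=[26, 28]
  root=26; inorder splits into left=[], right=[28]
  root=28; inorder splits into left=[], right=[]
Reconstructed level-order: [2, 11, 7, 17, 26, 28]


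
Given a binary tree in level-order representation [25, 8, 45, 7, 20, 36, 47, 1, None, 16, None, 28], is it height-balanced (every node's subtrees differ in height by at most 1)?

Tree (level-order array): [25, 8, 45, 7, 20, 36, 47, 1, None, 16, None, 28]
Definition: a tree is height-balanced if, at every node, |h(left) - h(right)| <= 1 (empty subtree has height -1).
Bottom-up per-node check:
  node 1: h_left=-1, h_right=-1, diff=0 [OK], height=0
  node 7: h_left=0, h_right=-1, diff=1 [OK], height=1
  node 16: h_left=-1, h_right=-1, diff=0 [OK], height=0
  node 20: h_left=0, h_right=-1, diff=1 [OK], height=1
  node 8: h_left=1, h_right=1, diff=0 [OK], height=2
  node 28: h_left=-1, h_right=-1, diff=0 [OK], height=0
  node 36: h_left=0, h_right=-1, diff=1 [OK], height=1
  node 47: h_left=-1, h_right=-1, diff=0 [OK], height=0
  node 45: h_left=1, h_right=0, diff=1 [OK], height=2
  node 25: h_left=2, h_right=2, diff=0 [OK], height=3
All nodes satisfy the balance condition.
Result: Balanced


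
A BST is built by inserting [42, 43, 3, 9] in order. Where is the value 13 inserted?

Starting tree (level order): [42, 3, 43, None, 9]
Insertion path: 42 -> 3 -> 9
Result: insert 13 as right child of 9
Final tree (level order): [42, 3, 43, None, 9, None, None, None, 13]


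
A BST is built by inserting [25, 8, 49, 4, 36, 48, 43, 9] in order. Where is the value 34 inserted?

Starting tree (level order): [25, 8, 49, 4, 9, 36, None, None, None, None, None, None, 48, 43]
Insertion path: 25 -> 49 -> 36
Result: insert 34 as left child of 36
Final tree (level order): [25, 8, 49, 4, 9, 36, None, None, None, None, None, 34, 48, None, None, 43]


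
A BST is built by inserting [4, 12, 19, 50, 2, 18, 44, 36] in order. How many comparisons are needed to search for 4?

Search path for 4: 4
Found: True
Comparisons: 1


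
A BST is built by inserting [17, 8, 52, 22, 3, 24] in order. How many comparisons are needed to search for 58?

Search path for 58: 17 -> 52
Found: False
Comparisons: 2


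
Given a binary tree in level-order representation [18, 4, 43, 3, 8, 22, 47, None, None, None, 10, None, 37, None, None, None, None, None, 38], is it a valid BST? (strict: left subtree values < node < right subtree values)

Level-order array: [18, 4, 43, 3, 8, 22, 47, None, None, None, 10, None, 37, None, None, None, None, None, 38]
Validate using subtree bounds (lo, hi): at each node, require lo < value < hi,
then recurse left with hi=value and right with lo=value.
Preorder trace (stopping at first violation):
  at node 18 with bounds (-inf, +inf): OK
  at node 4 with bounds (-inf, 18): OK
  at node 3 with bounds (-inf, 4): OK
  at node 8 with bounds (4, 18): OK
  at node 10 with bounds (8, 18): OK
  at node 43 with bounds (18, +inf): OK
  at node 22 with bounds (18, 43): OK
  at node 37 with bounds (22, 43): OK
  at node 38 with bounds (37, 43): OK
  at node 47 with bounds (43, +inf): OK
No violation found at any node.
Result: Valid BST


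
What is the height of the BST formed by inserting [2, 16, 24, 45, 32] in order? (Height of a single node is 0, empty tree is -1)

Insertion order: [2, 16, 24, 45, 32]
Tree (level-order array): [2, None, 16, None, 24, None, 45, 32]
Compute height bottom-up (empty subtree = -1):
  height(32) = 1 + max(-1, -1) = 0
  height(45) = 1 + max(0, -1) = 1
  height(24) = 1 + max(-1, 1) = 2
  height(16) = 1 + max(-1, 2) = 3
  height(2) = 1 + max(-1, 3) = 4
Height = 4


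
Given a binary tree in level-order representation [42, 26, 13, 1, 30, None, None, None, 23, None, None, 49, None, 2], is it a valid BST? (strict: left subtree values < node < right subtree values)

Level-order array: [42, 26, 13, 1, 30, None, None, None, 23, None, None, 49, None, 2]
Validate using subtree bounds (lo, hi): at each node, require lo < value < hi,
then recurse left with hi=value and right with lo=value.
Preorder trace (stopping at first violation):
  at node 42 with bounds (-inf, +inf): OK
  at node 26 with bounds (-inf, 42): OK
  at node 1 with bounds (-inf, 26): OK
  at node 23 with bounds (1, 26): OK
  at node 49 with bounds (1, 23): VIOLATION
Node 49 violates its bound: not (1 < 49 < 23).
Result: Not a valid BST


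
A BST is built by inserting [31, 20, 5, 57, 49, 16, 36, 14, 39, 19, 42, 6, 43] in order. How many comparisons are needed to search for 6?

Search path for 6: 31 -> 20 -> 5 -> 16 -> 14 -> 6
Found: True
Comparisons: 6


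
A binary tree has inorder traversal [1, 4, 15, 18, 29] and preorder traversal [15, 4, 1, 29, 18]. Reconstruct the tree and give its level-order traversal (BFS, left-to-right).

Inorder:  [1, 4, 15, 18, 29]
Preorder: [15, 4, 1, 29, 18]
Algorithm: preorder visits root first, so consume preorder in order;
for each root, split the current inorder slice at that value into
left-subtree inorder and right-subtree inorder, then recurse.
Recursive splits:
  root=15; inorder splits into left=[1, 4], right=[18, 29]
  root=4; inorder splits into left=[1], right=[]
  root=1; inorder splits into left=[], right=[]
  root=29; inorder splits into left=[18], right=[]
  root=18; inorder splits into left=[], right=[]
Reconstructed level-order: [15, 4, 29, 1, 18]


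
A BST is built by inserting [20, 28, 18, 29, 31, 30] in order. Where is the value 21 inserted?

Starting tree (level order): [20, 18, 28, None, None, None, 29, None, 31, 30]
Insertion path: 20 -> 28
Result: insert 21 as left child of 28
Final tree (level order): [20, 18, 28, None, None, 21, 29, None, None, None, 31, 30]


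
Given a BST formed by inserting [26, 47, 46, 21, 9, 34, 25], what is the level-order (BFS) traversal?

Tree insertion order: [26, 47, 46, 21, 9, 34, 25]
Tree (level-order array): [26, 21, 47, 9, 25, 46, None, None, None, None, None, 34]
BFS from the root, enqueuing left then right child of each popped node:
  queue [26] -> pop 26, enqueue [21, 47], visited so far: [26]
  queue [21, 47] -> pop 21, enqueue [9, 25], visited so far: [26, 21]
  queue [47, 9, 25] -> pop 47, enqueue [46], visited so far: [26, 21, 47]
  queue [9, 25, 46] -> pop 9, enqueue [none], visited so far: [26, 21, 47, 9]
  queue [25, 46] -> pop 25, enqueue [none], visited so far: [26, 21, 47, 9, 25]
  queue [46] -> pop 46, enqueue [34], visited so far: [26, 21, 47, 9, 25, 46]
  queue [34] -> pop 34, enqueue [none], visited so far: [26, 21, 47, 9, 25, 46, 34]
Result: [26, 21, 47, 9, 25, 46, 34]


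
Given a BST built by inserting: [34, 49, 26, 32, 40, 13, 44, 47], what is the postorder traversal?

Tree insertion order: [34, 49, 26, 32, 40, 13, 44, 47]
Tree (level-order array): [34, 26, 49, 13, 32, 40, None, None, None, None, None, None, 44, None, 47]
Postorder traversal: [13, 32, 26, 47, 44, 40, 49, 34]


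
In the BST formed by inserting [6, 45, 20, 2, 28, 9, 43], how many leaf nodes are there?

Tree built from: [6, 45, 20, 2, 28, 9, 43]
Tree (level-order array): [6, 2, 45, None, None, 20, None, 9, 28, None, None, None, 43]
Rule: A leaf has 0 children.
Per-node child counts:
  node 6: 2 child(ren)
  node 2: 0 child(ren)
  node 45: 1 child(ren)
  node 20: 2 child(ren)
  node 9: 0 child(ren)
  node 28: 1 child(ren)
  node 43: 0 child(ren)
Matching nodes: [2, 9, 43]
Count of leaf nodes: 3


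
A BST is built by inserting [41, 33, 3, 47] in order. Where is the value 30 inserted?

Starting tree (level order): [41, 33, 47, 3]
Insertion path: 41 -> 33 -> 3
Result: insert 30 as right child of 3
Final tree (level order): [41, 33, 47, 3, None, None, None, None, 30]


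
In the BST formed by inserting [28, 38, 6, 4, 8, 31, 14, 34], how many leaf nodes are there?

Tree built from: [28, 38, 6, 4, 8, 31, 14, 34]
Tree (level-order array): [28, 6, 38, 4, 8, 31, None, None, None, None, 14, None, 34]
Rule: A leaf has 0 children.
Per-node child counts:
  node 28: 2 child(ren)
  node 6: 2 child(ren)
  node 4: 0 child(ren)
  node 8: 1 child(ren)
  node 14: 0 child(ren)
  node 38: 1 child(ren)
  node 31: 1 child(ren)
  node 34: 0 child(ren)
Matching nodes: [4, 14, 34]
Count of leaf nodes: 3


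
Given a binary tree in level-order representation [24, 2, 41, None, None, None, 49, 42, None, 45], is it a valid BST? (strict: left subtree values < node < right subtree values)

Level-order array: [24, 2, 41, None, None, None, 49, 42, None, 45]
Validate using subtree bounds (lo, hi): at each node, require lo < value < hi,
then recurse left with hi=value and right with lo=value.
Preorder trace (stopping at first violation):
  at node 24 with bounds (-inf, +inf): OK
  at node 2 with bounds (-inf, 24): OK
  at node 41 with bounds (24, +inf): OK
  at node 49 with bounds (41, +inf): OK
  at node 42 with bounds (41, 49): OK
  at node 45 with bounds (41, 42): VIOLATION
Node 45 violates its bound: not (41 < 45 < 42).
Result: Not a valid BST


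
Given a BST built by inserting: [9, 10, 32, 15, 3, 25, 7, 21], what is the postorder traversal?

Tree insertion order: [9, 10, 32, 15, 3, 25, 7, 21]
Tree (level-order array): [9, 3, 10, None, 7, None, 32, None, None, 15, None, None, 25, 21]
Postorder traversal: [7, 3, 21, 25, 15, 32, 10, 9]


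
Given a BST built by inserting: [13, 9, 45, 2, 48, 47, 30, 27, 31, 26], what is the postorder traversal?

Tree insertion order: [13, 9, 45, 2, 48, 47, 30, 27, 31, 26]
Tree (level-order array): [13, 9, 45, 2, None, 30, 48, None, None, 27, 31, 47, None, 26]
Postorder traversal: [2, 9, 26, 27, 31, 30, 47, 48, 45, 13]


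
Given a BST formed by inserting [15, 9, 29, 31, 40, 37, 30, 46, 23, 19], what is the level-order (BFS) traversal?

Tree insertion order: [15, 9, 29, 31, 40, 37, 30, 46, 23, 19]
Tree (level-order array): [15, 9, 29, None, None, 23, 31, 19, None, 30, 40, None, None, None, None, 37, 46]
BFS from the root, enqueuing left then right child of each popped node:
  queue [15] -> pop 15, enqueue [9, 29], visited so far: [15]
  queue [9, 29] -> pop 9, enqueue [none], visited so far: [15, 9]
  queue [29] -> pop 29, enqueue [23, 31], visited so far: [15, 9, 29]
  queue [23, 31] -> pop 23, enqueue [19], visited so far: [15, 9, 29, 23]
  queue [31, 19] -> pop 31, enqueue [30, 40], visited so far: [15, 9, 29, 23, 31]
  queue [19, 30, 40] -> pop 19, enqueue [none], visited so far: [15, 9, 29, 23, 31, 19]
  queue [30, 40] -> pop 30, enqueue [none], visited so far: [15, 9, 29, 23, 31, 19, 30]
  queue [40] -> pop 40, enqueue [37, 46], visited so far: [15, 9, 29, 23, 31, 19, 30, 40]
  queue [37, 46] -> pop 37, enqueue [none], visited so far: [15, 9, 29, 23, 31, 19, 30, 40, 37]
  queue [46] -> pop 46, enqueue [none], visited so far: [15, 9, 29, 23, 31, 19, 30, 40, 37, 46]
Result: [15, 9, 29, 23, 31, 19, 30, 40, 37, 46]


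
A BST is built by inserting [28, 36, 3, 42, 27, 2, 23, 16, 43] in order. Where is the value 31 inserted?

Starting tree (level order): [28, 3, 36, 2, 27, None, 42, None, None, 23, None, None, 43, 16]
Insertion path: 28 -> 36
Result: insert 31 as left child of 36
Final tree (level order): [28, 3, 36, 2, 27, 31, 42, None, None, 23, None, None, None, None, 43, 16]


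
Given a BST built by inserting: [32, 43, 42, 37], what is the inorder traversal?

Tree insertion order: [32, 43, 42, 37]
Tree (level-order array): [32, None, 43, 42, None, 37]
Inorder traversal: [32, 37, 42, 43]


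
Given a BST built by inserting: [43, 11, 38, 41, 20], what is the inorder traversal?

Tree insertion order: [43, 11, 38, 41, 20]
Tree (level-order array): [43, 11, None, None, 38, 20, 41]
Inorder traversal: [11, 20, 38, 41, 43]


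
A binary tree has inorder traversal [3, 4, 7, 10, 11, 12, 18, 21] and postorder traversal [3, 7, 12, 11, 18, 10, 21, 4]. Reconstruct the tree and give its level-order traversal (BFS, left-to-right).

Inorder:   [3, 4, 7, 10, 11, 12, 18, 21]
Postorder: [3, 7, 12, 11, 18, 10, 21, 4]
Algorithm: postorder visits root last, so walk postorder right-to-left;
each value is the root of the current inorder slice — split it at that
value, recurse on the right subtree first, then the left.
Recursive splits:
  root=4; inorder splits into left=[3], right=[7, 10, 11, 12, 18, 21]
  root=21; inorder splits into left=[7, 10, 11, 12, 18], right=[]
  root=10; inorder splits into left=[7], right=[11, 12, 18]
  root=18; inorder splits into left=[11, 12], right=[]
  root=11; inorder splits into left=[], right=[12]
  root=12; inorder splits into left=[], right=[]
  root=7; inorder splits into left=[], right=[]
  root=3; inorder splits into left=[], right=[]
Reconstructed level-order: [4, 3, 21, 10, 7, 18, 11, 12]


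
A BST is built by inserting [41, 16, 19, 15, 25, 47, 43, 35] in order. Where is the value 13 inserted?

Starting tree (level order): [41, 16, 47, 15, 19, 43, None, None, None, None, 25, None, None, None, 35]
Insertion path: 41 -> 16 -> 15
Result: insert 13 as left child of 15
Final tree (level order): [41, 16, 47, 15, 19, 43, None, 13, None, None, 25, None, None, None, None, None, 35]


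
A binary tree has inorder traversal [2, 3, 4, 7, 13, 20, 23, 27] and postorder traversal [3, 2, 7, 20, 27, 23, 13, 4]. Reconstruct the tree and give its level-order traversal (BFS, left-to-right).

Inorder:   [2, 3, 4, 7, 13, 20, 23, 27]
Postorder: [3, 2, 7, 20, 27, 23, 13, 4]
Algorithm: postorder visits root last, so walk postorder right-to-left;
each value is the root of the current inorder slice — split it at that
value, recurse on the right subtree first, then the left.
Recursive splits:
  root=4; inorder splits into left=[2, 3], right=[7, 13, 20, 23, 27]
  root=13; inorder splits into left=[7], right=[20, 23, 27]
  root=23; inorder splits into left=[20], right=[27]
  root=27; inorder splits into left=[], right=[]
  root=20; inorder splits into left=[], right=[]
  root=7; inorder splits into left=[], right=[]
  root=2; inorder splits into left=[], right=[3]
  root=3; inorder splits into left=[], right=[]
Reconstructed level-order: [4, 2, 13, 3, 7, 23, 20, 27]


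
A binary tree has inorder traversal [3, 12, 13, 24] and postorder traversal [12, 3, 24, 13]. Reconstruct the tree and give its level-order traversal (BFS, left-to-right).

Inorder:   [3, 12, 13, 24]
Postorder: [12, 3, 24, 13]
Algorithm: postorder visits root last, so walk postorder right-to-left;
each value is the root of the current inorder slice — split it at that
value, recurse on the right subtree first, then the left.
Recursive splits:
  root=13; inorder splits into left=[3, 12], right=[24]
  root=24; inorder splits into left=[], right=[]
  root=3; inorder splits into left=[], right=[12]
  root=12; inorder splits into left=[], right=[]
Reconstructed level-order: [13, 3, 24, 12]


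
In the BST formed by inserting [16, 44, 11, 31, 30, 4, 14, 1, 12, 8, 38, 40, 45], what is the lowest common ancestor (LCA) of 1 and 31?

Tree insertion order: [16, 44, 11, 31, 30, 4, 14, 1, 12, 8, 38, 40, 45]
Tree (level-order array): [16, 11, 44, 4, 14, 31, 45, 1, 8, 12, None, 30, 38, None, None, None, None, None, None, None, None, None, None, None, 40]
In a BST, the LCA of p=1, q=31 is the first node v on the
root-to-leaf path with p <= v <= q (go left if both < v, right if both > v).
Walk from root:
  at 16: 1 <= 16 <= 31, this is the LCA
LCA = 16


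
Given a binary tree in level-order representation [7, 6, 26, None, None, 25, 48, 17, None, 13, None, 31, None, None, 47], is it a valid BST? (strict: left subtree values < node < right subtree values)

Level-order array: [7, 6, 26, None, None, 25, 48, 17, None, 13, None, 31, None, None, 47]
Validate using subtree bounds (lo, hi): at each node, require lo < value < hi,
then recurse left with hi=value and right with lo=value.
Preorder trace (stopping at first violation):
  at node 7 with bounds (-inf, +inf): OK
  at node 6 with bounds (-inf, 7): OK
  at node 26 with bounds (7, +inf): OK
  at node 25 with bounds (7, 26): OK
  at node 17 with bounds (7, 25): OK
  at node 31 with bounds (7, 17): VIOLATION
Node 31 violates its bound: not (7 < 31 < 17).
Result: Not a valid BST


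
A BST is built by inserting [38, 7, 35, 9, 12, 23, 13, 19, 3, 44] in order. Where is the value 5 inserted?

Starting tree (level order): [38, 7, 44, 3, 35, None, None, None, None, 9, None, None, 12, None, 23, 13, None, None, 19]
Insertion path: 38 -> 7 -> 3
Result: insert 5 as right child of 3
Final tree (level order): [38, 7, 44, 3, 35, None, None, None, 5, 9, None, None, None, None, 12, None, 23, 13, None, None, 19]


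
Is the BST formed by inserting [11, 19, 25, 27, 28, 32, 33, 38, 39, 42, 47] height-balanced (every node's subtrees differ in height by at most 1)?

Tree (level-order array): [11, None, 19, None, 25, None, 27, None, 28, None, 32, None, 33, None, 38, None, 39, None, 42, None, 47]
Definition: a tree is height-balanced if, at every node, |h(left) - h(right)| <= 1 (empty subtree has height -1).
Bottom-up per-node check:
  node 47: h_left=-1, h_right=-1, diff=0 [OK], height=0
  node 42: h_left=-1, h_right=0, diff=1 [OK], height=1
  node 39: h_left=-1, h_right=1, diff=2 [FAIL (|-1-1|=2 > 1)], height=2
  node 38: h_left=-1, h_right=2, diff=3 [FAIL (|-1-2|=3 > 1)], height=3
  node 33: h_left=-1, h_right=3, diff=4 [FAIL (|-1-3|=4 > 1)], height=4
  node 32: h_left=-1, h_right=4, diff=5 [FAIL (|-1-4|=5 > 1)], height=5
  node 28: h_left=-1, h_right=5, diff=6 [FAIL (|-1-5|=6 > 1)], height=6
  node 27: h_left=-1, h_right=6, diff=7 [FAIL (|-1-6|=7 > 1)], height=7
  node 25: h_left=-1, h_right=7, diff=8 [FAIL (|-1-7|=8 > 1)], height=8
  node 19: h_left=-1, h_right=8, diff=9 [FAIL (|-1-8|=9 > 1)], height=9
  node 11: h_left=-1, h_right=9, diff=10 [FAIL (|-1-9|=10 > 1)], height=10
Node 39 violates the condition: |-1 - 1| = 2 > 1.
Result: Not balanced


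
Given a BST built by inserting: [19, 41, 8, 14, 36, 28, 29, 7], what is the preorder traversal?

Tree insertion order: [19, 41, 8, 14, 36, 28, 29, 7]
Tree (level-order array): [19, 8, 41, 7, 14, 36, None, None, None, None, None, 28, None, None, 29]
Preorder traversal: [19, 8, 7, 14, 41, 36, 28, 29]


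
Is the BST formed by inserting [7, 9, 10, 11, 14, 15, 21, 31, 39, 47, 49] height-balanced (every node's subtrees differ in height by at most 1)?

Tree (level-order array): [7, None, 9, None, 10, None, 11, None, 14, None, 15, None, 21, None, 31, None, 39, None, 47, None, 49]
Definition: a tree is height-balanced if, at every node, |h(left) - h(right)| <= 1 (empty subtree has height -1).
Bottom-up per-node check:
  node 49: h_left=-1, h_right=-1, diff=0 [OK], height=0
  node 47: h_left=-1, h_right=0, diff=1 [OK], height=1
  node 39: h_left=-1, h_right=1, diff=2 [FAIL (|-1-1|=2 > 1)], height=2
  node 31: h_left=-1, h_right=2, diff=3 [FAIL (|-1-2|=3 > 1)], height=3
  node 21: h_left=-1, h_right=3, diff=4 [FAIL (|-1-3|=4 > 1)], height=4
  node 15: h_left=-1, h_right=4, diff=5 [FAIL (|-1-4|=5 > 1)], height=5
  node 14: h_left=-1, h_right=5, diff=6 [FAIL (|-1-5|=6 > 1)], height=6
  node 11: h_left=-1, h_right=6, diff=7 [FAIL (|-1-6|=7 > 1)], height=7
  node 10: h_left=-1, h_right=7, diff=8 [FAIL (|-1-7|=8 > 1)], height=8
  node 9: h_left=-1, h_right=8, diff=9 [FAIL (|-1-8|=9 > 1)], height=9
  node 7: h_left=-1, h_right=9, diff=10 [FAIL (|-1-9|=10 > 1)], height=10
Node 39 violates the condition: |-1 - 1| = 2 > 1.
Result: Not balanced


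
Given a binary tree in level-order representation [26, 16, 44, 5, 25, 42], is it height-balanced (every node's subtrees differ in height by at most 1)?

Tree (level-order array): [26, 16, 44, 5, 25, 42]
Definition: a tree is height-balanced if, at every node, |h(left) - h(right)| <= 1 (empty subtree has height -1).
Bottom-up per-node check:
  node 5: h_left=-1, h_right=-1, diff=0 [OK], height=0
  node 25: h_left=-1, h_right=-1, diff=0 [OK], height=0
  node 16: h_left=0, h_right=0, diff=0 [OK], height=1
  node 42: h_left=-1, h_right=-1, diff=0 [OK], height=0
  node 44: h_left=0, h_right=-1, diff=1 [OK], height=1
  node 26: h_left=1, h_right=1, diff=0 [OK], height=2
All nodes satisfy the balance condition.
Result: Balanced


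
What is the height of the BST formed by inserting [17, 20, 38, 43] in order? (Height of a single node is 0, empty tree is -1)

Insertion order: [17, 20, 38, 43]
Tree (level-order array): [17, None, 20, None, 38, None, 43]
Compute height bottom-up (empty subtree = -1):
  height(43) = 1 + max(-1, -1) = 0
  height(38) = 1 + max(-1, 0) = 1
  height(20) = 1 + max(-1, 1) = 2
  height(17) = 1 + max(-1, 2) = 3
Height = 3


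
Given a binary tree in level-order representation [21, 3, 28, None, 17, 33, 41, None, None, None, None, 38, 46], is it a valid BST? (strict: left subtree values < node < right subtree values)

Level-order array: [21, 3, 28, None, 17, 33, 41, None, None, None, None, 38, 46]
Validate using subtree bounds (lo, hi): at each node, require lo < value < hi,
then recurse left with hi=value and right with lo=value.
Preorder trace (stopping at first violation):
  at node 21 with bounds (-inf, +inf): OK
  at node 3 with bounds (-inf, 21): OK
  at node 17 with bounds (3, 21): OK
  at node 28 with bounds (21, +inf): OK
  at node 33 with bounds (21, 28): VIOLATION
Node 33 violates its bound: not (21 < 33 < 28).
Result: Not a valid BST


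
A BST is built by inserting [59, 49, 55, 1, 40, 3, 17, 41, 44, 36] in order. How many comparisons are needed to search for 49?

Search path for 49: 59 -> 49
Found: True
Comparisons: 2


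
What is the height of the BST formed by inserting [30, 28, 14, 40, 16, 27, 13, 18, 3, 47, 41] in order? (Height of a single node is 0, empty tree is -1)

Insertion order: [30, 28, 14, 40, 16, 27, 13, 18, 3, 47, 41]
Tree (level-order array): [30, 28, 40, 14, None, None, 47, 13, 16, 41, None, 3, None, None, 27, None, None, None, None, 18]
Compute height bottom-up (empty subtree = -1):
  height(3) = 1 + max(-1, -1) = 0
  height(13) = 1 + max(0, -1) = 1
  height(18) = 1 + max(-1, -1) = 0
  height(27) = 1 + max(0, -1) = 1
  height(16) = 1 + max(-1, 1) = 2
  height(14) = 1 + max(1, 2) = 3
  height(28) = 1 + max(3, -1) = 4
  height(41) = 1 + max(-1, -1) = 0
  height(47) = 1 + max(0, -1) = 1
  height(40) = 1 + max(-1, 1) = 2
  height(30) = 1 + max(4, 2) = 5
Height = 5


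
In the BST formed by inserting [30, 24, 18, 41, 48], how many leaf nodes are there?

Tree built from: [30, 24, 18, 41, 48]
Tree (level-order array): [30, 24, 41, 18, None, None, 48]
Rule: A leaf has 0 children.
Per-node child counts:
  node 30: 2 child(ren)
  node 24: 1 child(ren)
  node 18: 0 child(ren)
  node 41: 1 child(ren)
  node 48: 0 child(ren)
Matching nodes: [18, 48]
Count of leaf nodes: 2


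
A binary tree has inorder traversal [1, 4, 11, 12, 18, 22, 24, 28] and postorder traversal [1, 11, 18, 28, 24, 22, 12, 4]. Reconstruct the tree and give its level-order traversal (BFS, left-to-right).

Inorder:   [1, 4, 11, 12, 18, 22, 24, 28]
Postorder: [1, 11, 18, 28, 24, 22, 12, 4]
Algorithm: postorder visits root last, so walk postorder right-to-left;
each value is the root of the current inorder slice — split it at that
value, recurse on the right subtree first, then the left.
Recursive splits:
  root=4; inorder splits into left=[1], right=[11, 12, 18, 22, 24, 28]
  root=12; inorder splits into left=[11], right=[18, 22, 24, 28]
  root=22; inorder splits into left=[18], right=[24, 28]
  root=24; inorder splits into left=[], right=[28]
  root=28; inorder splits into left=[], right=[]
  root=18; inorder splits into left=[], right=[]
  root=11; inorder splits into left=[], right=[]
  root=1; inorder splits into left=[], right=[]
Reconstructed level-order: [4, 1, 12, 11, 22, 18, 24, 28]


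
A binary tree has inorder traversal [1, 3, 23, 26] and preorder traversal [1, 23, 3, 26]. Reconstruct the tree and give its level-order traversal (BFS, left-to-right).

Inorder:  [1, 3, 23, 26]
Preorder: [1, 23, 3, 26]
Algorithm: preorder visits root first, so consume preorder in order;
for each root, split the current inorder slice at that value into
left-subtree inorder and right-subtree inorder, then recurse.
Recursive splits:
  root=1; inorder splits into left=[], right=[3, 23, 26]
  root=23; inorder splits into left=[3], right=[26]
  root=3; inorder splits into left=[], right=[]
  root=26; inorder splits into left=[], right=[]
Reconstructed level-order: [1, 23, 3, 26]


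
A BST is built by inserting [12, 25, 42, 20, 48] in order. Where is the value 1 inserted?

Starting tree (level order): [12, None, 25, 20, 42, None, None, None, 48]
Insertion path: 12
Result: insert 1 as left child of 12
Final tree (level order): [12, 1, 25, None, None, 20, 42, None, None, None, 48]


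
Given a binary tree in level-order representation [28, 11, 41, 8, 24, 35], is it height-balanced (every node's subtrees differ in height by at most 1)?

Tree (level-order array): [28, 11, 41, 8, 24, 35]
Definition: a tree is height-balanced if, at every node, |h(left) - h(right)| <= 1 (empty subtree has height -1).
Bottom-up per-node check:
  node 8: h_left=-1, h_right=-1, diff=0 [OK], height=0
  node 24: h_left=-1, h_right=-1, diff=0 [OK], height=0
  node 11: h_left=0, h_right=0, diff=0 [OK], height=1
  node 35: h_left=-1, h_right=-1, diff=0 [OK], height=0
  node 41: h_left=0, h_right=-1, diff=1 [OK], height=1
  node 28: h_left=1, h_right=1, diff=0 [OK], height=2
All nodes satisfy the balance condition.
Result: Balanced


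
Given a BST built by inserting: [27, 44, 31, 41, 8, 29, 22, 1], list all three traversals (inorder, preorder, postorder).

Tree insertion order: [27, 44, 31, 41, 8, 29, 22, 1]
Tree (level-order array): [27, 8, 44, 1, 22, 31, None, None, None, None, None, 29, 41]
Inorder (L, root, R): [1, 8, 22, 27, 29, 31, 41, 44]
Preorder (root, L, R): [27, 8, 1, 22, 44, 31, 29, 41]
Postorder (L, R, root): [1, 22, 8, 29, 41, 31, 44, 27]


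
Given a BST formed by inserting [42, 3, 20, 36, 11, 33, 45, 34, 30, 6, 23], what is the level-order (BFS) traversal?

Tree insertion order: [42, 3, 20, 36, 11, 33, 45, 34, 30, 6, 23]
Tree (level-order array): [42, 3, 45, None, 20, None, None, 11, 36, 6, None, 33, None, None, None, 30, 34, 23]
BFS from the root, enqueuing left then right child of each popped node:
  queue [42] -> pop 42, enqueue [3, 45], visited so far: [42]
  queue [3, 45] -> pop 3, enqueue [20], visited so far: [42, 3]
  queue [45, 20] -> pop 45, enqueue [none], visited so far: [42, 3, 45]
  queue [20] -> pop 20, enqueue [11, 36], visited so far: [42, 3, 45, 20]
  queue [11, 36] -> pop 11, enqueue [6], visited so far: [42, 3, 45, 20, 11]
  queue [36, 6] -> pop 36, enqueue [33], visited so far: [42, 3, 45, 20, 11, 36]
  queue [6, 33] -> pop 6, enqueue [none], visited so far: [42, 3, 45, 20, 11, 36, 6]
  queue [33] -> pop 33, enqueue [30, 34], visited so far: [42, 3, 45, 20, 11, 36, 6, 33]
  queue [30, 34] -> pop 30, enqueue [23], visited so far: [42, 3, 45, 20, 11, 36, 6, 33, 30]
  queue [34, 23] -> pop 34, enqueue [none], visited so far: [42, 3, 45, 20, 11, 36, 6, 33, 30, 34]
  queue [23] -> pop 23, enqueue [none], visited so far: [42, 3, 45, 20, 11, 36, 6, 33, 30, 34, 23]
Result: [42, 3, 45, 20, 11, 36, 6, 33, 30, 34, 23]


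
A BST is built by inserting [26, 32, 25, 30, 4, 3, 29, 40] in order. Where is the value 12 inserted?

Starting tree (level order): [26, 25, 32, 4, None, 30, 40, 3, None, 29]
Insertion path: 26 -> 25 -> 4
Result: insert 12 as right child of 4
Final tree (level order): [26, 25, 32, 4, None, 30, 40, 3, 12, 29]


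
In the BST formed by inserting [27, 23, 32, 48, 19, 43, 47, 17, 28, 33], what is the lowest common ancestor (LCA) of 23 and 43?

Tree insertion order: [27, 23, 32, 48, 19, 43, 47, 17, 28, 33]
Tree (level-order array): [27, 23, 32, 19, None, 28, 48, 17, None, None, None, 43, None, None, None, 33, 47]
In a BST, the LCA of p=23, q=43 is the first node v on the
root-to-leaf path with p <= v <= q (go left if both < v, right if both > v).
Walk from root:
  at 27: 23 <= 27 <= 43, this is the LCA
LCA = 27


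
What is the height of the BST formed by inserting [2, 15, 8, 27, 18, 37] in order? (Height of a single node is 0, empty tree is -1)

Insertion order: [2, 15, 8, 27, 18, 37]
Tree (level-order array): [2, None, 15, 8, 27, None, None, 18, 37]
Compute height bottom-up (empty subtree = -1):
  height(8) = 1 + max(-1, -1) = 0
  height(18) = 1 + max(-1, -1) = 0
  height(37) = 1 + max(-1, -1) = 0
  height(27) = 1 + max(0, 0) = 1
  height(15) = 1 + max(0, 1) = 2
  height(2) = 1 + max(-1, 2) = 3
Height = 3


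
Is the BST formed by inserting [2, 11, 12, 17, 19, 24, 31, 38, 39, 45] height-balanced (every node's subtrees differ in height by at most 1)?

Tree (level-order array): [2, None, 11, None, 12, None, 17, None, 19, None, 24, None, 31, None, 38, None, 39, None, 45]
Definition: a tree is height-balanced if, at every node, |h(left) - h(right)| <= 1 (empty subtree has height -1).
Bottom-up per-node check:
  node 45: h_left=-1, h_right=-1, diff=0 [OK], height=0
  node 39: h_left=-1, h_right=0, diff=1 [OK], height=1
  node 38: h_left=-1, h_right=1, diff=2 [FAIL (|-1-1|=2 > 1)], height=2
  node 31: h_left=-1, h_right=2, diff=3 [FAIL (|-1-2|=3 > 1)], height=3
  node 24: h_left=-1, h_right=3, diff=4 [FAIL (|-1-3|=4 > 1)], height=4
  node 19: h_left=-1, h_right=4, diff=5 [FAIL (|-1-4|=5 > 1)], height=5
  node 17: h_left=-1, h_right=5, diff=6 [FAIL (|-1-5|=6 > 1)], height=6
  node 12: h_left=-1, h_right=6, diff=7 [FAIL (|-1-6|=7 > 1)], height=7
  node 11: h_left=-1, h_right=7, diff=8 [FAIL (|-1-7|=8 > 1)], height=8
  node 2: h_left=-1, h_right=8, diff=9 [FAIL (|-1-8|=9 > 1)], height=9
Node 38 violates the condition: |-1 - 1| = 2 > 1.
Result: Not balanced


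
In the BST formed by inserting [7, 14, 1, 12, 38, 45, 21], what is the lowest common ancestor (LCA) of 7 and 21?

Tree insertion order: [7, 14, 1, 12, 38, 45, 21]
Tree (level-order array): [7, 1, 14, None, None, 12, 38, None, None, 21, 45]
In a BST, the LCA of p=7, q=21 is the first node v on the
root-to-leaf path with p <= v <= q (go left if both < v, right if both > v).
Walk from root:
  at 7: 7 <= 7 <= 21, this is the LCA
LCA = 7


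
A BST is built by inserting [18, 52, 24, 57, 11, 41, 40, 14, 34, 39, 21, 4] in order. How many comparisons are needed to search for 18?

Search path for 18: 18
Found: True
Comparisons: 1


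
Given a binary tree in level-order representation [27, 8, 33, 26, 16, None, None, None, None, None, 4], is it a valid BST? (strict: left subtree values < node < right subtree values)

Level-order array: [27, 8, 33, 26, 16, None, None, None, None, None, 4]
Validate using subtree bounds (lo, hi): at each node, require lo < value < hi,
then recurse left with hi=value and right with lo=value.
Preorder trace (stopping at first violation):
  at node 27 with bounds (-inf, +inf): OK
  at node 8 with bounds (-inf, 27): OK
  at node 26 with bounds (-inf, 8): VIOLATION
Node 26 violates its bound: not (-inf < 26 < 8).
Result: Not a valid BST


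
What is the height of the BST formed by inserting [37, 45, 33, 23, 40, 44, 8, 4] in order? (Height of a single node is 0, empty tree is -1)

Insertion order: [37, 45, 33, 23, 40, 44, 8, 4]
Tree (level-order array): [37, 33, 45, 23, None, 40, None, 8, None, None, 44, 4]
Compute height bottom-up (empty subtree = -1):
  height(4) = 1 + max(-1, -1) = 0
  height(8) = 1 + max(0, -1) = 1
  height(23) = 1 + max(1, -1) = 2
  height(33) = 1 + max(2, -1) = 3
  height(44) = 1 + max(-1, -1) = 0
  height(40) = 1 + max(-1, 0) = 1
  height(45) = 1 + max(1, -1) = 2
  height(37) = 1 + max(3, 2) = 4
Height = 4


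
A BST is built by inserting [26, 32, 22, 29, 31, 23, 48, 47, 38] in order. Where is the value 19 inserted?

Starting tree (level order): [26, 22, 32, None, 23, 29, 48, None, None, None, 31, 47, None, None, None, 38]
Insertion path: 26 -> 22
Result: insert 19 as left child of 22
Final tree (level order): [26, 22, 32, 19, 23, 29, 48, None, None, None, None, None, 31, 47, None, None, None, 38]


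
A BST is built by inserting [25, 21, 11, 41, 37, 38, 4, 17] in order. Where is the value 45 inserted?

Starting tree (level order): [25, 21, 41, 11, None, 37, None, 4, 17, None, 38]
Insertion path: 25 -> 41
Result: insert 45 as right child of 41
Final tree (level order): [25, 21, 41, 11, None, 37, 45, 4, 17, None, 38]


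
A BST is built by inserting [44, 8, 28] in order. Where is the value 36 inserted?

Starting tree (level order): [44, 8, None, None, 28]
Insertion path: 44 -> 8 -> 28
Result: insert 36 as right child of 28
Final tree (level order): [44, 8, None, None, 28, None, 36]


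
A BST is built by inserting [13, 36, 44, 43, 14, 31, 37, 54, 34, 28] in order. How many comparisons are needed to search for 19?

Search path for 19: 13 -> 36 -> 14 -> 31 -> 28
Found: False
Comparisons: 5


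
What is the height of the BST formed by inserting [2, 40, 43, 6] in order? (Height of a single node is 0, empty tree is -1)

Insertion order: [2, 40, 43, 6]
Tree (level-order array): [2, None, 40, 6, 43]
Compute height bottom-up (empty subtree = -1):
  height(6) = 1 + max(-1, -1) = 0
  height(43) = 1 + max(-1, -1) = 0
  height(40) = 1 + max(0, 0) = 1
  height(2) = 1 + max(-1, 1) = 2
Height = 2


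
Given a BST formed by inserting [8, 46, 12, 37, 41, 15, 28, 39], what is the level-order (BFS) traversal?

Tree insertion order: [8, 46, 12, 37, 41, 15, 28, 39]
Tree (level-order array): [8, None, 46, 12, None, None, 37, 15, 41, None, 28, 39]
BFS from the root, enqueuing left then right child of each popped node:
  queue [8] -> pop 8, enqueue [46], visited so far: [8]
  queue [46] -> pop 46, enqueue [12], visited so far: [8, 46]
  queue [12] -> pop 12, enqueue [37], visited so far: [8, 46, 12]
  queue [37] -> pop 37, enqueue [15, 41], visited so far: [8, 46, 12, 37]
  queue [15, 41] -> pop 15, enqueue [28], visited so far: [8, 46, 12, 37, 15]
  queue [41, 28] -> pop 41, enqueue [39], visited so far: [8, 46, 12, 37, 15, 41]
  queue [28, 39] -> pop 28, enqueue [none], visited so far: [8, 46, 12, 37, 15, 41, 28]
  queue [39] -> pop 39, enqueue [none], visited so far: [8, 46, 12, 37, 15, 41, 28, 39]
Result: [8, 46, 12, 37, 15, 41, 28, 39]


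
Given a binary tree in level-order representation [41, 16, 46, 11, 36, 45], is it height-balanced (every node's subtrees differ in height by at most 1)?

Tree (level-order array): [41, 16, 46, 11, 36, 45]
Definition: a tree is height-balanced if, at every node, |h(left) - h(right)| <= 1 (empty subtree has height -1).
Bottom-up per-node check:
  node 11: h_left=-1, h_right=-1, diff=0 [OK], height=0
  node 36: h_left=-1, h_right=-1, diff=0 [OK], height=0
  node 16: h_left=0, h_right=0, diff=0 [OK], height=1
  node 45: h_left=-1, h_right=-1, diff=0 [OK], height=0
  node 46: h_left=0, h_right=-1, diff=1 [OK], height=1
  node 41: h_left=1, h_right=1, diff=0 [OK], height=2
All nodes satisfy the balance condition.
Result: Balanced


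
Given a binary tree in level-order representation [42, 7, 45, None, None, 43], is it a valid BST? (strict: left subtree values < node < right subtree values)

Level-order array: [42, 7, 45, None, None, 43]
Validate using subtree bounds (lo, hi): at each node, require lo < value < hi,
then recurse left with hi=value and right with lo=value.
Preorder trace (stopping at first violation):
  at node 42 with bounds (-inf, +inf): OK
  at node 7 with bounds (-inf, 42): OK
  at node 45 with bounds (42, +inf): OK
  at node 43 with bounds (42, 45): OK
No violation found at any node.
Result: Valid BST


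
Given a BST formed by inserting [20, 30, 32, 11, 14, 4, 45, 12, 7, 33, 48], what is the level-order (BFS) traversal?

Tree insertion order: [20, 30, 32, 11, 14, 4, 45, 12, 7, 33, 48]
Tree (level-order array): [20, 11, 30, 4, 14, None, 32, None, 7, 12, None, None, 45, None, None, None, None, 33, 48]
BFS from the root, enqueuing left then right child of each popped node:
  queue [20] -> pop 20, enqueue [11, 30], visited so far: [20]
  queue [11, 30] -> pop 11, enqueue [4, 14], visited so far: [20, 11]
  queue [30, 4, 14] -> pop 30, enqueue [32], visited so far: [20, 11, 30]
  queue [4, 14, 32] -> pop 4, enqueue [7], visited so far: [20, 11, 30, 4]
  queue [14, 32, 7] -> pop 14, enqueue [12], visited so far: [20, 11, 30, 4, 14]
  queue [32, 7, 12] -> pop 32, enqueue [45], visited so far: [20, 11, 30, 4, 14, 32]
  queue [7, 12, 45] -> pop 7, enqueue [none], visited so far: [20, 11, 30, 4, 14, 32, 7]
  queue [12, 45] -> pop 12, enqueue [none], visited so far: [20, 11, 30, 4, 14, 32, 7, 12]
  queue [45] -> pop 45, enqueue [33, 48], visited so far: [20, 11, 30, 4, 14, 32, 7, 12, 45]
  queue [33, 48] -> pop 33, enqueue [none], visited so far: [20, 11, 30, 4, 14, 32, 7, 12, 45, 33]
  queue [48] -> pop 48, enqueue [none], visited so far: [20, 11, 30, 4, 14, 32, 7, 12, 45, 33, 48]
Result: [20, 11, 30, 4, 14, 32, 7, 12, 45, 33, 48]


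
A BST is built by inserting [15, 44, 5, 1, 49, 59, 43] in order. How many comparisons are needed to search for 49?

Search path for 49: 15 -> 44 -> 49
Found: True
Comparisons: 3


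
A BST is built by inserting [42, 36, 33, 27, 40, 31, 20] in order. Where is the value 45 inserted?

Starting tree (level order): [42, 36, None, 33, 40, 27, None, None, None, 20, 31]
Insertion path: 42
Result: insert 45 as right child of 42
Final tree (level order): [42, 36, 45, 33, 40, None, None, 27, None, None, None, 20, 31]


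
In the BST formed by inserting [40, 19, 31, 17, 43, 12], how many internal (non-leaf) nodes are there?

Tree built from: [40, 19, 31, 17, 43, 12]
Tree (level-order array): [40, 19, 43, 17, 31, None, None, 12]
Rule: An internal node has at least one child.
Per-node child counts:
  node 40: 2 child(ren)
  node 19: 2 child(ren)
  node 17: 1 child(ren)
  node 12: 0 child(ren)
  node 31: 0 child(ren)
  node 43: 0 child(ren)
Matching nodes: [40, 19, 17]
Count of internal (non-leaf) nodes: 3
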